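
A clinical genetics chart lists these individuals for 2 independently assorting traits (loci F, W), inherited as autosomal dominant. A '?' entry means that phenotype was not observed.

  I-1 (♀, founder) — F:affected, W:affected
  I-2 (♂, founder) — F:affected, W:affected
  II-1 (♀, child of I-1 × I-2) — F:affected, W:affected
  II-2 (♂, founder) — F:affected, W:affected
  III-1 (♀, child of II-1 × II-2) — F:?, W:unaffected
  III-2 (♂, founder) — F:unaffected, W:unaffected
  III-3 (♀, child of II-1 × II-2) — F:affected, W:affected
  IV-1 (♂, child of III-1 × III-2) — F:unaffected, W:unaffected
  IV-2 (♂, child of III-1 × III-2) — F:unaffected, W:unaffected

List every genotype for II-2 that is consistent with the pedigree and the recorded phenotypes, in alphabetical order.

F/I-1 aff ·: Ff|FF
F/I-2 aff ·: Ff|FF
F/II-1 aff I-1×I-2: Ff|FF
F/II-2 aff ·: Ff|FF
F/III-1 ? II-1×II-2: ff|Ff
F/III-2 un ·: ff
F/III-3 aff II-1×II-2: Ff|FF
F/IV-1 un III-1×III-2: ff
F/IV-2 un III-1×III-2: ff
⇒ F over [I-1,I-2,II-1,II-2,III-1,III-2,III-3,IV-1,IV-2]: 26 consistent
W/I-1 aff ·: Ww|WW
W/I-2 aff ·: Ww|WW
W/II-1 aff I-1×I-2: Ww
W/II-2 aff ·: Ww
W/III-1 un II-1×II-2: ww
W/III-2 un ·: ww
W/III-3 aff II-1×II-2: Ww|WW
W/IV-1 un III-1×III-2: ww
W/IV-2 un III-1×III-2: ww
⇒ W over [I-1,I-2,II-1,II-2,III-1,III-2,III-3,IV-1,IV-2]: 6 consistent

II-2 ∈ {FF Ww, Ff Ww}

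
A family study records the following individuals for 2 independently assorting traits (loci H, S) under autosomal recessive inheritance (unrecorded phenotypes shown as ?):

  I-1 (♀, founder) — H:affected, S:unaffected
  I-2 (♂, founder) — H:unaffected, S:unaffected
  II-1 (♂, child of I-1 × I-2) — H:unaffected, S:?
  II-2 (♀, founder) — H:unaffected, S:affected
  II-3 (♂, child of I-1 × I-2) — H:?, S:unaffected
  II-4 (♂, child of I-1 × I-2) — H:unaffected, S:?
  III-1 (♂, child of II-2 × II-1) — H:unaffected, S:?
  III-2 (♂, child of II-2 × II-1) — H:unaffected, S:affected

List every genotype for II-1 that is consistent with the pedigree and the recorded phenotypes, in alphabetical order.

II-1 ∈ {Hh Ss, Hh ss}

H/I-1 aff ·: hh
H/I-2 un ·: HH|Hh
H/II-1 un I-1×I-2: Hh
H/II-2 un ·: HH|Hh
H/II-3 ? I-1×I-2: Hh|hh
H/II-4 un I-1×I-2: Hh
H/III-1 un II-2×II-1: HH|Hh
H/III-2 un II-2×II-1: HH|Hh
⇒ H over [I-1,I-2,II-1,II-2,II-3,II-4,III-1,III-2]: 24 consistent
S/I-1 un ·: SS|Ss
S/I-2 un ·: SS|Ss
S/II-1 ? I-1×I-2: Ss|ss
S/II-2 aff ·: ss
S/II-3 un I-1×I-2: SS|Ss
S/II-4 ? I-1×I-2: SS|Ss|ss
S/III-1 ? II-2×II-1: Ss|ss
S/III-2 aff II-2×II-1: ss
⇒ S over [I-1,I-2,II-1,II-2,II-3,II-4,III-1,III-2]: 34 consistent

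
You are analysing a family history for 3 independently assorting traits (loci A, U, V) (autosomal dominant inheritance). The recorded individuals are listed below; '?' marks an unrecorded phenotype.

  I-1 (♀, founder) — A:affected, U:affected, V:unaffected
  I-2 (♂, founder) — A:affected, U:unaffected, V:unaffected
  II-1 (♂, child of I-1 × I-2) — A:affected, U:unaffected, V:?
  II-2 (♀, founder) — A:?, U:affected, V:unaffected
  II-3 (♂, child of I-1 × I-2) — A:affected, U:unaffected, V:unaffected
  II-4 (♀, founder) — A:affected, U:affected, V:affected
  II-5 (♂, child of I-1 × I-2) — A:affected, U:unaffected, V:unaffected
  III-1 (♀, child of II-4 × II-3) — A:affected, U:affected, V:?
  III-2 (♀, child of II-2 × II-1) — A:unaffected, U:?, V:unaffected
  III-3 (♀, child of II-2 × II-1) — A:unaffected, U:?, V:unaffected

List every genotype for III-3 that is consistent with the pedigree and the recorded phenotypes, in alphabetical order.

A/I-1 aff ·: Aa|AA
A/I-2 aff ·: Aa|AA
A/II-1 aff I-1×I-2: Aa
A/II-2 ? ·: aa|Aa
A/II-3 aff I-1×I-2: Aa|AA
A/II-4 aff ·: Aa|AA
A/II-5 aff I-1×I-2: Aa|AA
A/III-1 aff II-4×II-3: Aa|AA
A/III-2 un II-2×II-1: aa
A/III-3 un II-2×II-1: aa
⇒ A over [I-1,I-2,II-1,II-2,II-3,II-4,II-5,III-1,III-2,III-3]: 84 consistent
U/I-1 aff ·: Uu
U/I-2 un ·: uu
U/II-1 un I-1×I-2: uu
U/II-2 aff ·: Uu|UU
U/II-3 un I-1×I-2: uu
U/II-4 aff ·: Uu|UU
U/II-5 un I-1×I-2: uu
U/III-1 aff II-4×II-3: Uu
U/III-2 ? II-2×II-1: uu|Uu
U/III-3 ? II-2×II-1: uu|Uu
⇒ U over [I-1,I-2,II-1,II-2,II-3,II-4,II-5,III-1,III-2,III-3]: 10 consistent
V/I-1 un ·: vv
V/I-2 un ·: vv
V/II-1 ? I-1×I-2: vv
V/II-2 un ·: vv
V/II-3 un I-1×I-2: vv
V/II-4 aff ·: Vv|VV
V/II-5 un I-1×I-2: vv
V/III-1 ? II-4×II-3: vv|Vv
V/III-2 un II-2×II-1: vv
V/III-3 un II-2×II-1: vv
⇒ V over [I-1,I-2,II-1,II-2,II-3,II-4,II-5,III-1,III-2,III-3]: 3 consistent

III-3 ∈ {aa Uu vv, aa uu vv}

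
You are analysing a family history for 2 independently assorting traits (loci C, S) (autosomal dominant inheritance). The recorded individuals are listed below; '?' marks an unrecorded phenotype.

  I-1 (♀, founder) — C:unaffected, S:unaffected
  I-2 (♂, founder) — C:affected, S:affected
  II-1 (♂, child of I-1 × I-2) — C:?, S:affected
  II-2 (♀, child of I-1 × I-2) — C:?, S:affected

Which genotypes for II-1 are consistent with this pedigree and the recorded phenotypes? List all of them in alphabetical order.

C/I-1 un ·: cc
C/I-2 aff ·: Cc|CC
C/II-1 ? I-1×I-2: cc|Cc
C/II-2 ? I-1×I-2: cc|Cc
⇒ C over [I-1,I-2,II-1,II-2]: 5 consistent
S/I-1 un ·: ss
S/I-2 aff ·: Ss|SS
S/II-1 aff I-1×I-2: Ss
S/II-2 aff I-1×I-2: Ss
⇒ S over [I-1,I-2,II-1,II-2]: 2 consistent

II-1 ∈ {Cc Ss, cc Ss}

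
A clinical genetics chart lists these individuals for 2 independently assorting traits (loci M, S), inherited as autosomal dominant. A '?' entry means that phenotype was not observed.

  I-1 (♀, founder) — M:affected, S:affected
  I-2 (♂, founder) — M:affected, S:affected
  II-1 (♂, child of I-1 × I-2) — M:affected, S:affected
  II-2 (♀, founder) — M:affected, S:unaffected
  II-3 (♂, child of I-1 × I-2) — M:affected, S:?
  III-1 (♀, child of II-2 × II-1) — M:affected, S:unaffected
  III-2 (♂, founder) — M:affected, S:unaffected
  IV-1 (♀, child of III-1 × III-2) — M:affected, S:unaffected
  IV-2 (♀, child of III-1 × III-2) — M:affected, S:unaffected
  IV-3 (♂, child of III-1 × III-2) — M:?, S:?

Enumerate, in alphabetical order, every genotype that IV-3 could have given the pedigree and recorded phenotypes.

IV-3 ∈ {MM ss, Mm ss, mm ss}

M/I-1 aff ·: Mm|MM
M/I-2 aff ·: Mm|MM
M/II-1 aff I-1×I-2: Mm|MM
M/II-2 aff ·: Mm|MM
M/II-3 aff I-1×I-2: Mm|MM
M/III-1 aff II-2×II-1: Mm|MM
M/III-2 aff ·: Mm|MM
M/IV-1 aff III-1×III-2: Mm|MM
M/IV-2 aff III-1×III-2: Mm|MM
M/IV-3 ? III-1×III-2: mm|Mm|MM
⇒ M over [I-1,I-2,II-1,II-2,II-3,III-1,III-2,IV-1,IV-2,IV-3]: 614 consistent
S/I-1 aff ·: Ss|SS
S/I-2 aff ·: Ss|SS
S/II-1 aff I-1×I-2: Ss
S/II-2 un ·: ss
S/II-3 ? I-1×I-2: ss|Ss|SS
S/III-1 un II-2×II-1: ss
S/III-2 un ·: ss
S/IV-1 un III-1×III-2: ss
S/IV-2 un III-1×III-2: ss
S/IV-3 ? III-1×III-2: ss
⇒ S over [I-1,I-2,II-1,II-2,II-3,III-1,III-2,IV-1,IV-2,IV-3]: 7 consistent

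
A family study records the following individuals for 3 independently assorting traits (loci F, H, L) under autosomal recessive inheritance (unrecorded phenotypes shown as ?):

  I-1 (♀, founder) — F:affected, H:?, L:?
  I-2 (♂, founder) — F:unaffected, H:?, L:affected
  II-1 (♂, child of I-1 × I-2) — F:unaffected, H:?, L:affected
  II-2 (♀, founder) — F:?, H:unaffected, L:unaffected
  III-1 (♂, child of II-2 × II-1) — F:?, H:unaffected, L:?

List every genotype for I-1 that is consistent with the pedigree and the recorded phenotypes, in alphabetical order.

I-1 ∈ {ff HH Ll, ff HH ll, ff Hh Ll, ff Hh ll, ff hh Ll, ff hh ll}

F/I-1 aff ·: ff
F/I-2 un ·: FF|Ff
F/II-1 un I-1×I-2: Ff
F/II-2 ? ·: FF|Ff|ff
F/III-1 ? II-2×II-1: FF|Ff|ff
⇒ F over [I-1,I-2,II-1,II-2,III-1]: 14 consistent
H/I-1 ? ·: HH|Hh|hh
H/I-2 ? ·: HH|Hh|hh
H/II-1 ? I-1×I-2: HH|Hh|hh
H/II-2 un ·: HH|Hh
H/III-1 un II-2×II-1: HH|Hh
⇒ H over [I-1,I-2,II-1,II-2,III-1]: 48 consistent
L/I-1 ? ·: Ll|ll
L/I-2 aff ·: ll
L/II-1 aff I-1×I-2: ll
L/II-2 un ·: LL|Ll
L/III-1 ? II-2×II-1: Ll|ll
⇒ L over [I-1,I-2,II-1,II-2,III-1]: 6 consistent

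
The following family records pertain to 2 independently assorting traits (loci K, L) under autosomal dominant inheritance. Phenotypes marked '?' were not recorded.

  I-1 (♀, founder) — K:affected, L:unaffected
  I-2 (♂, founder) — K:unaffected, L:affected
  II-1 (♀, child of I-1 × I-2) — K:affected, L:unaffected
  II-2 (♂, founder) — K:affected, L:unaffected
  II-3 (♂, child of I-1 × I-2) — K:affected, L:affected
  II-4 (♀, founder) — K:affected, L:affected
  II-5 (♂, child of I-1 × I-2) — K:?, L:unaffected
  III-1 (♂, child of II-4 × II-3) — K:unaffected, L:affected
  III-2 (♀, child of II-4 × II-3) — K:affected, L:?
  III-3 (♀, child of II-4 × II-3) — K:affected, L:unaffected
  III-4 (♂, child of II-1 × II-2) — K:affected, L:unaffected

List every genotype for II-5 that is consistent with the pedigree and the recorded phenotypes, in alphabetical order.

K/I-1 aff ·: Kk|KK
K/I-2 un ·: kk
K/II-1 aff I-1×I-2: Kk
K/II-2 aff ·: Kk|KK
K/II-3 aff I-1×I-2: Kk
K/II-4 aff ·: Kk
K/II-5 ? I-1×I-2: kk|Kk
K/III-1 un II-4×II-3: kk
K/III-2 aff II-4×II-3: Kk|KK
K/III-3 aff II-4×II-3: Kk|KK
K/III-4 aff II-1×II-2: Kk|KK
⇒ K over [I-1,I-2,II-1,II-2,II-3,II-4,II-5,III-1,III-2,III-3,III-4]: 48 consistent
L/I-1 un ·: ll
L/I-2 aff ·: Ll
L/II-1 un I-1×I-2: ll
L/II-2 un ·: ll
L/II-3 aff I-1×I-2: Ll
L/II-4 aff ·: Ll
L/II-5 un I-1×I-2: ll
L/III-1 aff II-4×II-3: Ll|LL
L/III-2 ? II-4×II-3: ll|Ll|LL
L/III-3 un II-4×II-3: ll
L/III-4 un II-1×II-2: ll
⇒ L over [I-1,I-2,II-1,II-2,II-3,II-4,II-5,III-1,III-2,III-3,III-4]: 6 consistent

II-5 ∈ {Kk ll, kk ll}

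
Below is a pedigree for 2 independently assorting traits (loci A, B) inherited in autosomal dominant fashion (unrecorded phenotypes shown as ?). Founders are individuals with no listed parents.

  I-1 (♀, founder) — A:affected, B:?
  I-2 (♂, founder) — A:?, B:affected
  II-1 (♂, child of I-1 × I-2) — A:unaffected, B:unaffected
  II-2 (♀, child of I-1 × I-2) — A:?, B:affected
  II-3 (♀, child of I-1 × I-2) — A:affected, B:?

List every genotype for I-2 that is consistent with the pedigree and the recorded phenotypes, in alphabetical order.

A/I-1 aff ·: Aa
A/I-2 ? ·: aa|Aa
A/II-1 un I-1×I-2: aa
A/II-2 ? I-1×I-2: aa|Aa|AA
A/II-3 aff I-1×I-2: Aa|AA
⇒ A over [I-1,I-2,II-1,II-2,II-3]: 8 consistent
B/I-1 ? ·: bb|Bb
B/I-2 aff ·: Bb
B/II-1 un I-1×I-2: bb
B/II-2 aff I-1×I-2: Bb|BB
B/II-3 ? I-1×I-2: bb|Bb|BB
⇒ B over [I-1,I-2,II-1,II-2,II-3]: 8 consistent

I-2 ∈ {Aa Bb, aa Bb}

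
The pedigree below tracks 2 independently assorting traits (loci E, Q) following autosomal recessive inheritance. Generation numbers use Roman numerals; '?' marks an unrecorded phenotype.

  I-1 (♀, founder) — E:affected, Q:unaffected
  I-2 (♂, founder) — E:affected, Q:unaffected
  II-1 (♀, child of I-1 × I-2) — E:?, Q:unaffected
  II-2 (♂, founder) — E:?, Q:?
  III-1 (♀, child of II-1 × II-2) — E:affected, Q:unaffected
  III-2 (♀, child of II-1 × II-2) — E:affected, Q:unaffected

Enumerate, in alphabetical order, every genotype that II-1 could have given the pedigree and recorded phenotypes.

II-1 ∈ {ee QQ, ee Qq}

E/I-1 aff ·: ee
E/I-2 aff ·: ee
E/II-1 ? I-1×I-2: ee
E/II-2 ? ·: Ee|ee
E/III-1 aff II-1×II-2: ee
E/III-2 aff II-1×II-2: ee
⇒ E over [I-1,I-2,II-1,II-2,III-1,III-2]: 2 consistent
Q/I-1 un ·: QQ|Qq
Q/I-2 un ·: QQ|Qq
Q/II-1 un I-1×I-2: QQ|Qq
Q/II-2 ? ·: QQ|Qq|qq
Q/III-1 un II-1×II-2: QQ|Qq
Q/III-2 un II-1×II-2: QQ|Qq
⇒ Q over [I-1,I-2,II-1,II-2,III-1,III-2]: 51 consistent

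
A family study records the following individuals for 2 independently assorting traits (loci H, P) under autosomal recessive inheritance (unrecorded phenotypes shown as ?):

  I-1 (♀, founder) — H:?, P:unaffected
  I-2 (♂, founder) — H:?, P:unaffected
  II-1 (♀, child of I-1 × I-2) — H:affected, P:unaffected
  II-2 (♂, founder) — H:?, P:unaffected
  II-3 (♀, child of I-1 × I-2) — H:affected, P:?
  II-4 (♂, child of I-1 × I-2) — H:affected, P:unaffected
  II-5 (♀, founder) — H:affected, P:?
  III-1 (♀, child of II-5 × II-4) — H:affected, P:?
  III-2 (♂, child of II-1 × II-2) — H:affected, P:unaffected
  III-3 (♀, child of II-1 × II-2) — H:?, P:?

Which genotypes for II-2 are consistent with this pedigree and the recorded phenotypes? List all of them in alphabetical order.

H/I-1 ? ·: Hh|hh
H/I-2 ? ·: Hh|hh
H/II-1 aff I-1×I-2: hh
H/II-2 ? ·: Hh|hh
H/II-3 aff I-1×I-2: hh
H/II-4 aff I-1×I-2: hh
H/II-5 aff ·: hh
H/III-1 aff II-5×II-4: hh
H/III-2 aff II-1×II-2: hh
H/III-3 ? II-1×II-2: Hh|hh
⇒ H over [I-1,I-2,II-1,II-2,II-3,II-4,II-5,III-1,III-2,III-3]: 12 consistent
P/I-1 un ·: PP|Pp
P/I-2 un ·: PP|Pp
P/II-1 un I-1×I-2: PP|Pp
P/II-2 un ·: PP|Pp
P/II-3 ? I-1×I-2: PP|Pp|pp
P/II-4 un I-1×I-2: PP|Pp
P/II-5 ? ·: PP|Pp|pp
P/III-1 ? II-5×II-4: PP|Pp|pp
P/III-2 un II-1×II-2: PP|Pp
P/III-3 ? II-1×II-2: PP|Pp|pp
⇒ P over [I-1,I-2,II-1,II-2,II-3,II-4,II-5,III-1,III-2,III-3]: 1175 consistent

II-2 ∈ {Hh PP, Hh Pp, hh PP, hh Pp}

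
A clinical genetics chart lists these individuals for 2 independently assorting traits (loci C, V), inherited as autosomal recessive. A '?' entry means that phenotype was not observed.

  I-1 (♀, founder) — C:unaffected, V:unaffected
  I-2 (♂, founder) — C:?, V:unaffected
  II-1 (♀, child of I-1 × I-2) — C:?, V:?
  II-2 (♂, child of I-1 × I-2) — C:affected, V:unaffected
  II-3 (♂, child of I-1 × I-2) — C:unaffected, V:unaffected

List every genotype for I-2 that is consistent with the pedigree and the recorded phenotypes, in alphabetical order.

C/I-1 un ·: Cc
C/I-2 ? ·: Cc|cc
C/II-1 ? I-1×I-2: CC|Cc|cc
C/II-2 aff I-1×I-2: cc
C/II-3 un I-1×I-2: CC|Cc
⇒ C over [I-1,I-2,II-1,II-2,II-3]: 8 consistent
V/I-1 un ·: VV|Vv
V/I-2 un ·: VV|Vv
V/II-1 ? I-1×I-2: VV|Vv|vv
V/II-2 un I-1×I-2: VV|Vv
V/II-3 un I-1×I-2: VV|Vv
⇒ V over [I-1,I-2,II-1,II-2,II-3]: 29 consistent

I-2 ∈ {Cc VV, Cc Vv, cc VV, cc Vv}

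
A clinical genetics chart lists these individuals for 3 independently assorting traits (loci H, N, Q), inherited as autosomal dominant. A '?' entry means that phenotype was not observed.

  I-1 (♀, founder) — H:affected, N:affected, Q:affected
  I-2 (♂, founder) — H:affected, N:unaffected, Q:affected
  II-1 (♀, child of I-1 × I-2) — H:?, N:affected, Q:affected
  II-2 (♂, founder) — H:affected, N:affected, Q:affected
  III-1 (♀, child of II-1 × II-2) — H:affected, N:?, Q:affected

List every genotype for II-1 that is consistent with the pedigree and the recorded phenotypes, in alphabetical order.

H/I-1 aff ·: Hh|HH
H/I-2 aff ·: Hh|HH
H/II-1 ? I-1×I-2: hh|Hh|HH
H/II-2 aff ·: Hh|HH
H/III-1 aff II-1×II-2: Hh|HH
⇒ H over [I-1,I-2,II-1,II-2,III-1]: 26 consistent
N/I-1 aff ·: Nn|NN
N/I-2 un ·: nn
N/II-1 aff I-1×I-2: Nn
N/II-2 aff ·: Nn|NN
N/III-1 ? II-1×II-2: nn|Nn|NN
⇒ N over [I-1,I-2,II-1,II-2,III-1]: 10 consistent
Q/I-1 aff ·: Qq|QQ
Q/I-2 aff ·: Qq|QQ
Q/II-1 aff I-1×I-2: Qq|QQ
Q/II-2 aff ·: Qq|QQ
Q/III-1 aff II-1×II-2: Qq|QQ
⇒ Q over [I-1,I-2,II-1,II-2,III-1]: 24 consistent

II-1 ∈ {HH Nn QQ, HH Nn Qq, Hh Nn QQ, Hh Nn Qq, hh Nn QQ, hh Nn Qq}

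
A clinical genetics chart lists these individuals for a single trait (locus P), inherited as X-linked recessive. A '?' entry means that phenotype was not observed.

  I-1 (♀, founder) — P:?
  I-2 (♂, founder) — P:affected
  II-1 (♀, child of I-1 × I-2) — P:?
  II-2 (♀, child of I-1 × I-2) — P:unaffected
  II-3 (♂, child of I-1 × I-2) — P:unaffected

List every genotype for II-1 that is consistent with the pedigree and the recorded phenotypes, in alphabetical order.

P/I-1 ? ·: X^PX^P|X^PX^p
P/I-2 aff ·: X^pY
P/II-1 ? I-1×I-2: X^PX^p|X^pX^p
P/II-2 un I-1×I-2: X^PX^p
P/II-3 un I-1×I-2: X^PY
⇒ P over [I-1,I-2,II-1,II-2,II-3]: 3 consistent

II-1 ∈ {X^PX^p, X^pX^p}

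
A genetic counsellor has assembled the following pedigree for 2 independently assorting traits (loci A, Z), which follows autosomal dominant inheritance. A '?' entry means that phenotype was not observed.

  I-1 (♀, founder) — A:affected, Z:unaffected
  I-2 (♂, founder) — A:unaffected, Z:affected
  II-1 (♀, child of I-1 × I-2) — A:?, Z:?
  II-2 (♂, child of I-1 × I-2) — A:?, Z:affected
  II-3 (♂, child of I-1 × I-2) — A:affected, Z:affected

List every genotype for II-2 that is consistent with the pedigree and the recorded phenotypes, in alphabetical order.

A/I-1 aff ·: Aa|AA
A/I-2 un ·: aa
A/II-1 ? I-1×I-2: aa|Aa
A/II-2 ? I-1×I-2: aa|Aa
A/II-3 aff I-1×I-2: Aa
⇒ A over [I-1,I-2,II-1,II-2,II-3]: 5 consistent
Z/I-1 un ·: zz
Z/I-2 aff ·: Zz|ZZ
Z/II-1 ? I-1×I-2: zz|Zz
Z/II-2 aff I-1×I-2: Zz
Z/II-3 aff I-1×I-2: Zz
⇒ Z over [I-1,I-2,II-1,II-2,II-3]: 3 consistent

II-2 ∈ {Aa Zz, aa Zz}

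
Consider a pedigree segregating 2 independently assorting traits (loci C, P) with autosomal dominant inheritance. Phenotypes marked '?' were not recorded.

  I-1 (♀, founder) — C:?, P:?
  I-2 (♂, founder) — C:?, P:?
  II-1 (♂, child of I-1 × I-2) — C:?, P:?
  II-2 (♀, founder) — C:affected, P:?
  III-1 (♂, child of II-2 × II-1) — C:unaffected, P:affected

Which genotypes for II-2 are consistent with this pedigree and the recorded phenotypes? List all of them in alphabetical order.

II-2 ∈ {Cc PP, Cc Pp, Cc pp}

C/I-1 ? ·: cc|Cc|CC
C/I-2 ? ·: cc|Cc|CC
C/II-1 ? I-1×I-2: cc|Cc
C/II-2 aff ·: Cc
C/III-1 un II-2×II-1: cc
⇒ C over [I-1,I-2,II-1,II-2,III-1]: 11 consistent
P/I-1 ? ·: pp|Pp|PP
P/I-2 ? ·: pp|Pp|PP
P/II-1 ? I-1×I-2: pp|Pp|PP
P/II-2 ? ·: pp|Pp|PP
P/III-1 aff II-2×II-1: Pp|PP
⇒ P over [I-1,I-2,II-1,II-2,III-1]: 59 consistent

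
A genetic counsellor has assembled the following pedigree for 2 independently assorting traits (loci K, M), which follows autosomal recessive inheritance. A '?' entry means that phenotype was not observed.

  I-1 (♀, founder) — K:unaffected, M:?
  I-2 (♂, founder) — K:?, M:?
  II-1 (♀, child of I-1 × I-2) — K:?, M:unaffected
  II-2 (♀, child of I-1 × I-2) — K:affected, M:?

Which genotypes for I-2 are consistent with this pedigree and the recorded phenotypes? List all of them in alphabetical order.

I-2 ∈ {Kk MM, Kk Mm, Kk mm, kk MM, kk Mm, kk mm}

K/I-1 un ·: Kk
K/I-2 ? ·: Kk|kk
K/II-1 ? I-1×I-2: KK|Kk|kk
K/II-2 aff I-1×I-2: kk
⇒ K over [I-1,I-2,II-1,II-2]: 5 consistent
M/I-1 ? ·: MM|Mm|mm
M/I-2 ? ·: MM|Mm|mm
M/II-1 un I-1×I-2: MM|Mm
M/II-2 ? I-1×I-2: MM|Mm|mm
⇒ M over [I-1,I-2,II-1,II-2]: 21 consistent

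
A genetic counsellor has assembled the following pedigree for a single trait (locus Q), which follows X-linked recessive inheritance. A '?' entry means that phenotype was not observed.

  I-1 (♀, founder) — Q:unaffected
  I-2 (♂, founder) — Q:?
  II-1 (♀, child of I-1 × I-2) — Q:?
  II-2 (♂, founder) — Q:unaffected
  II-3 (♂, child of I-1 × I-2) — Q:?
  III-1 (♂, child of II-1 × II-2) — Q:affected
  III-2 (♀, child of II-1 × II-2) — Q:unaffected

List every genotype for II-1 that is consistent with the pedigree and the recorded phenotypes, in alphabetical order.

II-1 ∈ {X^QX^q, X^qX^q}

Q/I-1 un ·: X^QX^Q|X^QX^q
Q/I-2 ? ·: X^QY|X^qY
Q/II-1 ? I-1×I-2: X^QX^q|X^qX^q
Q/II-2 un ·: X^QY
Q/II-3 ? I-1×I-2: X^QY|X^qY
Q/III-1 aff II-1×II-2: X^qY
Q/III-2 un II-1×II-2: X^QX^Q|X^QX^q
⇒ Q over [I-1,I-2,II-1,II-2,II-3,III-1,III-2]: 12 consistent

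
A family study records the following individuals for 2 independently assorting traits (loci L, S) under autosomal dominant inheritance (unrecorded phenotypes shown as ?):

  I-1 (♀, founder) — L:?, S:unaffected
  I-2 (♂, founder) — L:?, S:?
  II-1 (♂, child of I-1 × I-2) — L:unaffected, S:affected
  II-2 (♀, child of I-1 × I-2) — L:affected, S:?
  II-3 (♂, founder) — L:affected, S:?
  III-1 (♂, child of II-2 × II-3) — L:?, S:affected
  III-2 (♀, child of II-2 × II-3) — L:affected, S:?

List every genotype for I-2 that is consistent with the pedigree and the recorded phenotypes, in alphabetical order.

L/I-1 ? ·: ll|Ll
L/I-2 ? ·: ll|Ll
L/II-1 un I-1×I-2: ll
L/II-2 aff I-1×I-2: Ll|LL
L/II-3 aff ·: Ll|LL
L/III-1 ? II-2×II-3: ll|Ll|LL
L/III-2 aff II-2×II-3: Ll|LL
⇒ L over [I-1,I-2,II-1,II-2,II-3,III-1,III-2]: 35 consistent
S/I-1 un ·: ss
S/I-2 ? ·: Ss|SS
S/II-1 aff I-1×I-2: Ss
S/II-2 ? I-1×I-2: ss|Ss
S/II-3 ? ·: ss|Ss|SS
S/III-1 aff II-2×II-3: Ss|SS
S/III-2 ? II-2×II-3: ss|Ss|SS
⇒ S over [I-1,I-2,II-1,II-2,II-3,III-1,III-2]: 27 consistent

I-2 ∈ {Ll SS, Ll Ss, ll SS, ll Ss}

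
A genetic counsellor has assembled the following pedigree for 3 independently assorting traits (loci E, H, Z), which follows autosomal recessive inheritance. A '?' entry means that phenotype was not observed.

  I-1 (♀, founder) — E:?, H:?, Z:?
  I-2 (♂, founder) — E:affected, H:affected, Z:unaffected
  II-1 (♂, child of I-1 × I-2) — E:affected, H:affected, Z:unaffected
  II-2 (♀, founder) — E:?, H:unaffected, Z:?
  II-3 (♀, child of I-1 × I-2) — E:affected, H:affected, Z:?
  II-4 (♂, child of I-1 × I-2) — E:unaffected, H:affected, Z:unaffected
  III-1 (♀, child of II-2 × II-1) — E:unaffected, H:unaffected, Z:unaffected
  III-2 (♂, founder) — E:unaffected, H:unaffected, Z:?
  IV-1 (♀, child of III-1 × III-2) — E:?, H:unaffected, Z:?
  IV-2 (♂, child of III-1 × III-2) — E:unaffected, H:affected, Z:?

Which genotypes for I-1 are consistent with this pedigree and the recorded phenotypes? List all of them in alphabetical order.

E/I-1 ? ·: Ee
E/I-2 aff ·: ee
E/II-1 aff I-1×I-2: ee
E/II-2 ? ·: EE|Ee
E/II-3 aff I-1×I-2: ee
E/II-4 un I-1×I-2: Ee
E/III-1 un II-2×II-1: Ee
E/III-2 un ·: EE|Ee
E/IV-1 ? III-1×III-2: EE|Ee|ee
E/IV-2 un III-1×III-2: EE|Ee
⇒ E over [I-1,I-2,II-1,II-2,II-3,II-4,III-1,III-2,IV-1,IV-2]: 20 consistent
H/I-1 ? ·: Hh|hh
H/I-2 aff ·: hh
H/II-1 aff I-1×I-2: hh
H/II-2 un ·: HH|Hh
H/II-3 aff I-1×I-2: hh
H/II-4 aff I-1×I-2: hh
H/III-1 un II-2×II-1: Hh
H/III-2 un ·: Hh
H/IV-1 un III-1×III-2: HH|Hh
H/IV-2 aff III-1×III-2: hh
⇒ H over [I-1,I-2,II-1,II-2,II-3,II-4,III-1,III-2,IV-1,IV-2]: 8 consistent
Z/I-1 ? ·: ZZ|Zz|zz
Z/I-2 un ·: ZZ|Zz
Z/II-1 un I-1×I-2: ZZ|Zz
Z/II-2 ? ·: ZZ|Zz|zz
Z/II-3 ? I-1×I-2: ZZ|Zz|zz
Z/II-4 un I-1×I-2: ZZ|Zz
Z/III-1 un II-2×II-1: ZZ|Zz
Z/III-2 ? ·: ZZ|Zz|zz
Z/IV-1 ? III-1×III-2: ZZ|Zz|zz
Z/IV-2 ? III-1×III-2: ZZ|Zz|zz
⇒ Z over [I-1,I-2,II-1,II-2,II-3,II-4,III-1,III-2,IV-1,IV-2]: 1761 consistent

I-1 ∈ {Ee Hh ZZ, Ee Hh Zz, Ee Hh zz, Ee hh ZZ, Ee hh Zz, Ee hh zz}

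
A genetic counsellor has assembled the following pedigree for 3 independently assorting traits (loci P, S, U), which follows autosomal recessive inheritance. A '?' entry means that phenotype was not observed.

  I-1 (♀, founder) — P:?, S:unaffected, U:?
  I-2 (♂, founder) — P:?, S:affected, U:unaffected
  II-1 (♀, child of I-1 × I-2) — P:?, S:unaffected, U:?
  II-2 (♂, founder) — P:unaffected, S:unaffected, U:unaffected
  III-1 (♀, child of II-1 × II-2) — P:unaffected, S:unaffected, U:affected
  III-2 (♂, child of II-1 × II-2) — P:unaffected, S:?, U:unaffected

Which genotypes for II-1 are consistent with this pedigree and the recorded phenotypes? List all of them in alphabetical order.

II-1 ∈ {PP Ss Uu, PP Ss uu, Pp Ss Uu, Pp Ss uu, pp Ss Uu, pp Ss uu}

P/I-1 ? ·: PP|Pp|pp
P/I-2 ? ·: PP|Pp|pp
P/II-1 ? I-1×I-2: PP|Pp|pp
P/II-2 un ·: PP|Pp
P/III-1 un II-1×II-2: PP|Pp
P/III-2 un II-1×II-2: PP|Pp
⇒ P over [I-1,I-2,II-1,II-2,III-1,III-2]: 84 consistent
S/I-1 un ·: SS|Ss
S/I-2 aff ·: ss
S/II-1 un I-1×I-2: Ss
S/II-2 un ·: SS|Ss
S/III-1 un II-1×II-2: SS|Ss
S/III-2 ? II-1×II-2: SS|Ss|ss
⇒ S over [I-1,I-2,II-1,II-2,III-1,III-2]: 20 consistent
U/I-1 ? ·: UU|Uu|uu
U/I-2 un ·: UU|Uu
U/II-1 ? I-1×I-2: Uu|uu
U/II-2 un ·: Uu
U/III-1 aff II-1×II-2: uu
U/III-2 un II-1×II-2: UU|Uu
⇒ U over [I-1,I-2,II-1,II-2,III-1,III-2]: 12 consistent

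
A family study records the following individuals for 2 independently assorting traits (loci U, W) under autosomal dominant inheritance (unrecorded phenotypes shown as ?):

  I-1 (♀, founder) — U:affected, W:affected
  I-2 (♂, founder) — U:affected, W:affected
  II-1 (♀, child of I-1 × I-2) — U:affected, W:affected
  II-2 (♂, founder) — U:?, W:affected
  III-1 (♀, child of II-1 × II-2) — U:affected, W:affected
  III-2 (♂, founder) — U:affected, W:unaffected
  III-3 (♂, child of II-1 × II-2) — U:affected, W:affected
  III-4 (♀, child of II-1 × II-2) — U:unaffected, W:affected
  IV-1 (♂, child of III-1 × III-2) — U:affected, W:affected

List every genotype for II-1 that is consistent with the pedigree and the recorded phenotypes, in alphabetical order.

U/I-1 aff ·: Uu|UU
U/I-2 aff ·: Uu|UU
U/II-1 aff I-1×I-2: Uu
U/II-2 ? ·: uu|Uu
U/III-1 aff II-1×II-2: Uu|UU
U/III-2 aff ·: Uu|UU
U/III-3 aff II-1×II-2: Uu|UU
U/III-4 un II-1×II-2: uu
U/IV-1 aff III-1×III-2: Uu|UU
⇒ U over [I-1,I-2,II-1,II-2,III-1,III-2,III-3,III-4,IV-1]: 54 consistent
W/I-1 aff ·: Ww|WW
W/I-2 aff ·: Ww|WW
W/II-1 aff I-1×I-2: Ww|WW
W/II-2 aff ·: Ww|WW
W/III-1 aff II-1×II-2: Ww|WW
W/III-2 un ·: ww
W/III-3 aff II-1×II-2: Ww|WW
W/III-4 aff II-1×II-2: Ww|WW
W/IV-1 aff III-1×III-2: Ww
⇒ W over [I-1,I-2,II-1,II-2,III-1,III-2,III-3,III-4,IV-1]: 84 consistent

II-1 ∈ {Uu WW, Uu Ww}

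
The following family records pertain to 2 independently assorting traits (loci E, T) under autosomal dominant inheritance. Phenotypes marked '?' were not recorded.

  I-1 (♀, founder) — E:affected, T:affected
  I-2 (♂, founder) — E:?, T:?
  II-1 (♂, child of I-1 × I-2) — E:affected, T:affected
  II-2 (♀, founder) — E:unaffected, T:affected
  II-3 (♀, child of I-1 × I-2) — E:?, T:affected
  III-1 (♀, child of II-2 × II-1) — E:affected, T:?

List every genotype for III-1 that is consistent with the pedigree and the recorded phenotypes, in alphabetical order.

III-1 ∈ {Ee TT, Ee Tt, Ee tt}

E/I-1 aff ·: Ee|EE
E/I-2 ? ·: ee|Ee|EE
E/II-1 aff I-1×I-2: Ee|EE
E/II-2 un ·: ee
E/II-3 ? I-1×I-2: ee|Ee|EE
E/III-1 aff II-2×II-1: Ee
⇒ E over [I-1,I-2,II-1,II-2,II-3,III-1]: 18 consistent
T/I-1 aff ·: Tt|TT
T/I-2 ? ·: tt|Tt|TT
T/II-1 aff I-1×I-2: Tt|TT
T/II-2 aff ·: Tt|TT
T/II-3 aff I-1×I-2: Tt|TT
T/III-1 ? II-2×II-1: tt|Tt|TT
⇒ T over [I-1,I-2,II-1,II-2,II-3,III-1]: 61 consistent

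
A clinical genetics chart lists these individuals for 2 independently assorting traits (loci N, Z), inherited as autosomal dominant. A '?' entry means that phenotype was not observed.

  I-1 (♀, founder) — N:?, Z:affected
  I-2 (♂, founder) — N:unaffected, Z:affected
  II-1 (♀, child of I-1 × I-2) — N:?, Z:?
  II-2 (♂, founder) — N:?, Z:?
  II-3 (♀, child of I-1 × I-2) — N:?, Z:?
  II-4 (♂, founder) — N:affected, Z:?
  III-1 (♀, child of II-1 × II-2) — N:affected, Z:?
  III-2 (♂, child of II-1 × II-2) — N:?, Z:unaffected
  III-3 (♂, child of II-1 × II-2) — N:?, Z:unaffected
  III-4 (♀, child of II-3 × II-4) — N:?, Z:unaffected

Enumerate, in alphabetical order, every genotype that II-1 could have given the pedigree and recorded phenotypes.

N/I-1 ? ·: nn|Nn|NN
N/I-2 un ·: nn
N/II-1 ? I-1×I-2: nn|Nn
N/II-2 ? ·: nn|Nn|NN
N/II-3 ? I-1×I-2: nn|Nn
N/II-4 aff ·: Nn|NN
N/III-1 aff II-1×II-2: Nn|NN
N/III-2 ? II-1×II-2: nn|Nn|NN
N/III-3 ? II-1×II-2: nn|Nn|NN
N/III-4 ? II-3×II-4: nn|Nn|NN
⇒ N over [I-1,I-2,II-1,II-2,II-3,II-4,III-1,III-2,III-3,III-4]: 445 consistent
Z/I-1 aff ·: Zz|ZZ
Z/I-2 aff ·: Zz|ZZ
Z/II-1 ? I-1×I-2: zz|Zz
Z/II-2 ? ·: zz|Zz
Z/II-3 ? I-1×I-2: zz|Zz
Z/II-4 ? ·: zz|Zz
Z/III-1 ? II-1×II-2: zz|Zz|ZZ
Z/III-2 un II-1×II-2: zz
Z/III-3 un II-1×II-2: zz
Z/III-4 un II-3×II-4: zz
⇒ Z over [I-1,I-2,II-1,II-2,II-3,II-4,III-1,III-2,III-3,III-4]: 52 consistent

II-1 ∈ {Nn Zz, Nn zz, nn Zz, nn zz}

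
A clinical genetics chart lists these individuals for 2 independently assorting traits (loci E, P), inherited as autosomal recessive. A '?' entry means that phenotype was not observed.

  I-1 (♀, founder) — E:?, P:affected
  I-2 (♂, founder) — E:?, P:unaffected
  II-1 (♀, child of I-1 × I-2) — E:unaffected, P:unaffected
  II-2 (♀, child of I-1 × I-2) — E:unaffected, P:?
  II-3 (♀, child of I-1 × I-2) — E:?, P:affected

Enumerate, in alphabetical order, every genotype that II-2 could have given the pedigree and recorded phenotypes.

E/I-1 ? ·: EE|Ee|ee
E/I-2 ? ·: EE|Ee|ee
E/II-1 un I-1×I-2: EE|Ee
E/II-2 un I-1×I-2: EE|Ee
E/II-3 ? I-1×I-2: EE|Ee|ee
⇒ E over [I-1,I-2,II-1,II-2,II-3]: 35 consistent
P/I-1 aff ·: pp
P/I-2 un ·: Pp
P/II-1 un I-1×I-2: Pp
P/II-2 ? I-1×I-2: Pp|pp
P/II-3 aff I-1×I-2: pp
⇒ P over [I-1,I-2,II-1,II-2,II-3]: 2 consistent

II-2 ∈ {EE Pp, EE pp, Ee Pp, Ee pp}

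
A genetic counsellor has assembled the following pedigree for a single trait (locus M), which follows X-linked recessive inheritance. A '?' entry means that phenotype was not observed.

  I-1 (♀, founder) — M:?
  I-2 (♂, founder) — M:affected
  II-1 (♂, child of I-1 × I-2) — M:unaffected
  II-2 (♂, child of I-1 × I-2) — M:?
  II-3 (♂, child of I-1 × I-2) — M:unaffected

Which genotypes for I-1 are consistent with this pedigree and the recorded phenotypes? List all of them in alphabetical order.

M/I-1 ? ·: X^MX^M|X^MX^m
M/I-2 aff ·: X^mY
M/II-1 un I-1×I-2: X^MY
M/II-2 ? I-1×I-2: X^MY|X^mY
M/II-3 un I-1×I-2: X^MY
⇒ M over [I-1,I-2,II-1,II-2,II-3]: 3 consistent

I-1 ∈ {X^MX^M, X^MX^m}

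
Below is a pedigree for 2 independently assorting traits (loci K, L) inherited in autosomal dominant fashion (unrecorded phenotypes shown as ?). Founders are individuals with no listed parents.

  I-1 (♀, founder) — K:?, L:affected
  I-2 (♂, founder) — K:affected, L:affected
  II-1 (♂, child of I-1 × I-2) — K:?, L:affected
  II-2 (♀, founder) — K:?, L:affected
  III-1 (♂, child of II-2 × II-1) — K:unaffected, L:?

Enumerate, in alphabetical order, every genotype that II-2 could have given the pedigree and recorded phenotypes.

K/I-1 ? ·: kk|Kk|KK
K/I-2 aff ·: Kk|KK
K/II-1 ? I-1×I-2: kk|Kk
K/II-2 ? ·: kk|Kk
K/III-1 un II-2×II-1: kk
⇒ K over [I-1,I-2,II-1,II-2,III-1]: 14 consistent
L/I-1 aff ·: Ll|LL
L/I-2 aff ·: Ll|LL
L/II-1 aff I-1×I-2: Ll|LL
L/II-2 aff ·: Ll|LL
L/III-1 ? II-2×II-1: ll|Ll|LL
⇒ L over [I-1,I-2,II-1,II-2,III-1]: 27 consistent

II-2 ∈ {Kk LL, Kk Ll, kk LL, kk Ll}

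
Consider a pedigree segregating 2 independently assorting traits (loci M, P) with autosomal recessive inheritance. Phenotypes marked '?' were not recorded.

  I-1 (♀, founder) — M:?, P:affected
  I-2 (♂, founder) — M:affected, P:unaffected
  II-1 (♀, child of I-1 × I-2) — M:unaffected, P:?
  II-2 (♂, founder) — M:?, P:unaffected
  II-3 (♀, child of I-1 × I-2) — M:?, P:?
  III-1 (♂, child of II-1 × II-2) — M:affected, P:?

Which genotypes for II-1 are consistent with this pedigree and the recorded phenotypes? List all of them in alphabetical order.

M/I-1 ? ·: MM|Mm
M/I-2 aff ·: mm
M/II-1 un I-1×I-2: Mm
M/II-2 ? ·: Mm|mm
M/II-3 ? I-1×I-2: Mm|mm
M/III-1 aff II-1×II-2: mm
⇒ M over [I-1,I-2,II-1,II-2,II-3,III-1]: 6 consistent
P/I-1 aff ·: pp
P/I-2 un ·: PP|Pp
P/II-1 ? I-1×I-2: Pp|pp
P/II-2 un ·: PP|Pp
P/II-3 ? I-1×I-2: Pp|pp
P/III-1 ? II-1×II-2: PP|Pp|pp
⇒ P over [I-1,I-2,II-1,II-2,II-3,III-1]: 21 consistent

II-1 ∈ {Mm Pp, Mm pp}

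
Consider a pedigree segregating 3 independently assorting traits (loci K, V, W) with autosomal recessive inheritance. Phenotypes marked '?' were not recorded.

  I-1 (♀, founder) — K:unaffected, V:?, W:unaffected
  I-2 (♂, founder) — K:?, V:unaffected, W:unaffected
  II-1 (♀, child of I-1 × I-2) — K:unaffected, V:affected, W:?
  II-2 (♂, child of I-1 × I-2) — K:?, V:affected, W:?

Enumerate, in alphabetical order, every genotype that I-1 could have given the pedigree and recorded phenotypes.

I-1 ∈ {KK Vv WW, KK Vv Ww, KK vv WW, KK vv Ww, Kk Vv WW, Kk Vv Ww, Kk vv WW, Kk vv Ww}

K/I-1 un ·: KK|Kk
K/I-2 ? ·: KK|Kk|kk
K/II-1 un I-1×I-2: KK|Kk
K/II-2 ? I-1×I-2: KK|Kk|kk
⇒ K over [I-1,I-2,II-1,II-2]: 18 consistent
V/I-1 ? ·: Vv|vv
V/I-2 un ·: Vv
V/II-1 aff I-1×I-2: vv
V/II-2 aff I-1×I-2: vv
⇒ V over [I-1,I-2,II-1,II-2]: 2 consistent
W/I-1 un ·: WW|Ww
W/I-2 un ·: WW|Ww
W/II-1 ? I-1×I-2: WW|Ww|ww
W/II-2 ? I-1×I-2: WW|Ww|ww
⇒ W over [I-1,I-2,II-1,II-2]: 18 consistent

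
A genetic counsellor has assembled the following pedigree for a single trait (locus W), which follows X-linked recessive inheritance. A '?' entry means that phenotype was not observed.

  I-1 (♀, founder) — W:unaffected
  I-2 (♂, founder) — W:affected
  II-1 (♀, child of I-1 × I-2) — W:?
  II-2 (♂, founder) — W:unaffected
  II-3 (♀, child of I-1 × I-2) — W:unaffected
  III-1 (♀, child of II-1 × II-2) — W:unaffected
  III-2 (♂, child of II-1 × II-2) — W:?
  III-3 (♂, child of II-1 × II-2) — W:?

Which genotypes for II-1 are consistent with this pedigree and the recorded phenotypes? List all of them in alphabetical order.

W/I-1 un ·: X^WX^W|X^WX^w
W/I-2 aff ·: X^wY
W/II-1 ? I-1×I-2: X^WX^w|X^wX^w
W/II-2 un ·: X^WY
W/II-3 un I-1×I-2: X^WX^w
W/III-1 un II-1×II-2: X^WX^W|X^WX^w
W/III-2 ? II-1×II-2: X^WY|X^wY
W/III-3 ? II-1×II-2: X^WY|X^wY
⇒ W over [I-1,I-2,II-1,II-2,II-3,III-1,III-2,III-3]: 17 consistent

II-1 ∈ {X^WX^w, X^wX^w}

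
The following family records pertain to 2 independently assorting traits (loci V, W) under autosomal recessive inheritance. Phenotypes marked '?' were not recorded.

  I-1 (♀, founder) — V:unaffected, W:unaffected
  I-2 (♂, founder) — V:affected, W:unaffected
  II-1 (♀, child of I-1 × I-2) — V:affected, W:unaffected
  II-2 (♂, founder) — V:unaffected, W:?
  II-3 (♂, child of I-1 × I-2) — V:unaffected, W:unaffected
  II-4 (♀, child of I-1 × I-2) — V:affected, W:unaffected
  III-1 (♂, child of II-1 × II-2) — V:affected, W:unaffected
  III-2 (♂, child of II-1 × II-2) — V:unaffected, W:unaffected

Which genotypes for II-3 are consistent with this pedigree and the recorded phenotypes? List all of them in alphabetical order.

II-3 ∈ {Vv WW, Vv Ww}

V/I-1 un ·: Vv
V/I-2 aff ·: vv
V/II-1 aff I-1×I-2: vv
V/II-2 un ·: Vv
V/II-3 un I-1×I-2: Vv
V/II-4 aff I-1×I-2: vv
V/III-1 aff II-1×II-2: vv
V/III-2 un II-1×II-2: Vv
⇒ V over [I-1,I-2,II-1,II-2,II-3,II-4,III-1,III-2]: 1 consistent
W/I-1 un ·: WW|Ww
W/I-2 un ·: WW|Ww
W/II-1 un I-1×I-2: WW|Ww
W/II-2 ? ·: WW|Ww|ww
W/II-3 un I-1×I-2: WW|Ww
W/II-4 un I-1×I-2: WW|Ww
W/III-1 un II-1×II-2: WW|Ww
W/III-2 un II-1×II-2: WW|Ww
⇒ W over [I-1,I-2,II-1,II-2,II-3,II-4,III-1,III-2]: 186 consistent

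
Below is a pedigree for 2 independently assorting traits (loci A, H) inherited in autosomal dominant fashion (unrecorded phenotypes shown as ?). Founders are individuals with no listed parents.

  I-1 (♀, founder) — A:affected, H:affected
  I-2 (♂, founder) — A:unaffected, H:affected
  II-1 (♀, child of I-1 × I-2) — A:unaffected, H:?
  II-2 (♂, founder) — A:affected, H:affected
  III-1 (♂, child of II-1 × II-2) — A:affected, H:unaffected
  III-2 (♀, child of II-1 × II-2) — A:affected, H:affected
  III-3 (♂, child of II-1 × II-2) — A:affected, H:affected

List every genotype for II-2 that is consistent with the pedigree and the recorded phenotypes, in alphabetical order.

A/I-1 aff ·: Aa
A/I-2 un ·: aa
A/II-1 un I-1×I-2: aa
A/II-2 aff ·: Aa|AA
A/III-1 aff II-1×II-2: Aa
A/III-2 aff II-1×II-2: Aa
A/III-3 aff II-1×II-2: Aa
⇒ A over [I-1,I-2,II-1,II-2,III-1,III-2,III-3]: 2 consistent
H/I-1 aff ·: Hh|HH
H/I-2 aff ·: Hh|HH
H/II-1 ? I-1×I-2: hh|Hh
H/II-2 aff ·: Hh
H/III-1 un II-1×II-2: hh
H/III-2 aff II-1×II-2: Hh|HH
H/III-3 aff II-1×II-2: Hh|HH
⇒ H over [I-1,I-2,II-1,II-2,III-1,III-2,III-3]: 13 consistent

II-2 ∈ {AA Hh, Aa Hh}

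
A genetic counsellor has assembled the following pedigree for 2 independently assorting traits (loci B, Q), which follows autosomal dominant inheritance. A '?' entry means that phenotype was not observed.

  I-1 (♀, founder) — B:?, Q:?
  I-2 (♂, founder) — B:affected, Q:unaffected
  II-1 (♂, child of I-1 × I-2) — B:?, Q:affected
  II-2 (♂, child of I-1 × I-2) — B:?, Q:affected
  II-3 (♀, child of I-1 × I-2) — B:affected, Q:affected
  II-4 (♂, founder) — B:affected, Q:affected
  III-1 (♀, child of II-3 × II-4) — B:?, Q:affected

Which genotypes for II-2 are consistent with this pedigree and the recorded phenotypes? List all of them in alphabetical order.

B/I-1 ? ·: bb|Bb|BB
B/I-2 aff ·: Bb|BB
B/II-1 ? I-1×I-2: bb|Bb|BB
B/II-2 ? I-1×I-2: bb|Bb|BB
B/II-3 aff I-1×I-2: Bb|BB
B/II-4 aff ·: Bb|BB
B/III-1 ? II-3×II-4: bb|Bb|BB
⇒ B over [I-1,I-2,II-1,II-2,II-3,II-4,III-1]: 164 consistent
Q/I-1 ? ·: Qq|QQ
Q/I-2 un ·: qq
Q/II-1 aff I-1×I-2: Qq
Q/II-2 aff I-1×I-2: Qq
Q/II-3 aff I-1×I-2: Qq
Q/II-4 aff ·: Qq|QQ
Q/III-1 aff II-3×II-4: Qq|QQ
⇒ Q over [I-1,I-2,II-1,II-2,II-3,II-4,III-1]: 8 consistent

II-2 ∈ {BB Qq, Bb Qq, bb Qq}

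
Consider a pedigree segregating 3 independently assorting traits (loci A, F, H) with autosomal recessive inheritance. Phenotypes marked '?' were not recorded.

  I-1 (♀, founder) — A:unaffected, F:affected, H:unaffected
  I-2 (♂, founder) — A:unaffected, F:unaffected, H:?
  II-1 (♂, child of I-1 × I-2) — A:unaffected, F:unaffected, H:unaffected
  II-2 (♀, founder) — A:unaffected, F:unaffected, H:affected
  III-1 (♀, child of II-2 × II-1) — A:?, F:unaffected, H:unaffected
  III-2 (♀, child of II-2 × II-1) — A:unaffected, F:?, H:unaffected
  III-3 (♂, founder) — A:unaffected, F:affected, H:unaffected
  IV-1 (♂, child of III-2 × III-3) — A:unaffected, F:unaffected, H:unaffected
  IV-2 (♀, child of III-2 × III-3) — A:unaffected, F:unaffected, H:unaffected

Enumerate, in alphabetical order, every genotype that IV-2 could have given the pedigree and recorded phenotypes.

A/I-1 un ·: AA|Aa
A/I-2 un ·: AA|Aa
A/II-1 un I-1×I-2: AA|Aa
A/II-2 un ·: AA|Aa
A/III-1 ? II-2×II-1: AA|Aa|aa
A/III-2 un II-2×II-1: AA|Aa
A/III-3 un ·: AA|Aa
A/IV-1 un III-2×III-3: AA|Aa
A/IV-2 un III-2×III-3: AA|Aa
⇒ A over [I-1,I-2,II-1,II-2,III-1,III-2,III-3,IV-1,IV-2]: 319 consistent
F/I-1 aff ·: ff
F/I-2 un ·: FF|Ff
F/II-1 un I-1×I-2: Ff
F/II-2 un ·: FF|Ff
F/III-1 un II-2×II-1: FF|Ff
F/III-2 ? II-2×II-1: FF|Ff
F/III-3 aff ·: ff
F/IV-1 un III-2×III-3: Ff
F/IV-2 un III-2×III-3: Ff
⇒ F over [I-1,I-2,II-1,II-2,III-1,III-2,III-3,IV-1,IV-2]: 16 consistent
H/I-1 un ·: HH|Hh
H/I-2 ? ·: HH|Hh|hh
H/II-1 un I-1×I-2: HH|Hh
H/II-2 aff ·: hh
H/III-1 un II-2×II-1: Hh
H/III-2 un II-2×II-1: Hh
H/III-3 un ·: HH|Hh
H/IV-1 un III-2×III-3: HH|Hh
H/IV-2 un III-2×III-3: HH|Hh
⇒ H over [I-1,I-2,II-1,II-2,III-1,III-2,III-3,IV-1,IV-2]: 72 consistent

IV-2 ∈ {AA Ff HH, AA Ff Hh, Aa Ff HH, Aa Ff Hh}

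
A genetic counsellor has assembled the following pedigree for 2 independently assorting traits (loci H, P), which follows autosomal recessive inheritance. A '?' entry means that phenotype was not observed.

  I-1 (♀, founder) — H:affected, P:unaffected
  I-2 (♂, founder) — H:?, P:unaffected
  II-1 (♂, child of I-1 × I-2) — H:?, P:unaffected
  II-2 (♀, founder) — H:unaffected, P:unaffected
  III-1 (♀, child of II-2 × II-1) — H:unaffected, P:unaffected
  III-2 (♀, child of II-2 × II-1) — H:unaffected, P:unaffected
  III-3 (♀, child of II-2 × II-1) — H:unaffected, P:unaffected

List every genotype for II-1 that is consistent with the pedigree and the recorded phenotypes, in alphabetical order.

II-1 ∈ {Hh PP, Hh Pp, hh PP, hh Pp}

H/I-1 aff ·: hh
H/I-2 ? ·: HH|Hh|hh
H/II-1 ? I-1×I-2: Hh|hh
H/II-2 un ·: HH|Hh
H/III-1 un II-2×II-1: HH|Hh
H/III-2 un II-2×II-1: HH|Hh
H/III-3 un II-2×II-1: HH|Hh
⇒ H over [I-1,I-2,II-1,II-2,III-1,III-2,III-3]: 36 consistent
P/I-1 un ·: PP|Pp
P/I-2 un ·: PP|Pp
P/II-1 un I-1×I-2: PP|Pp
P/II-2 un ·: PP|Pp
P/III-1 un II-2×II-1: PP|Pp
P/III-2 un II-2×II-1: PP|Pp
P/III-3 un II-2×II-1: PP|Pp
⇒ P over [I-1,I-2,II-1,II-2,III-1,III-2,III-3]: 84 consistent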